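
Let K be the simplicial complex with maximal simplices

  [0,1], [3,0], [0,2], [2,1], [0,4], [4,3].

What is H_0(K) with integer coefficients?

Fix the vertex order 0 < 1 < 2 < 3 < 4 and write every simplex with vertices in increasing order. Then dim K = 1 and the simplices of K are:

  0-simplices (5): [0], [1], [2], [3], [4]
  1-simplices (6): [0,1], [0,2], [0,3], [0,4], [1,2], [3,4]

giving chain groups C_0 ≅ Z^5, C_1 ≅ Z^6.

Boundary ∂_1: C_1 → C_0 is given by ∂[p,q] = [q] − [p]. For instance
  ∂[1,2] = [2] − [1].
The 5×6 boundary matrix has rank 4 and Smith normal form diag(1,1,1,1).

From H_k ≅ ker(∂_k) / im(∂_{k+1}) we obtain:

  H_0: rank C_0 − rank ∂_1 = 5 − 4 = 1, and the invariant factors of ∂_1 are all 1, so H_0 ≅ Z.

H_0 ≅ Z.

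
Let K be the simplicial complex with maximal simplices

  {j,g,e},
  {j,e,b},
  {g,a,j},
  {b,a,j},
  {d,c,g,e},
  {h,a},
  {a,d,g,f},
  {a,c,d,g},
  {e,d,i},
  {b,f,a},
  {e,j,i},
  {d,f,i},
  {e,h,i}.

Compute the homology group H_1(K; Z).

H_1 = Z.

K has 10 vertices, 26 edges, 19 triangles, 3 3-simplices.
rank ∂_1 = 9, rank ∂_2 = 16 ⇒ b_1 = 26 − 9 − 16 = 1; all invariant factors of ∂_2 are 1 so no torsion. So H_1 ≅ Z.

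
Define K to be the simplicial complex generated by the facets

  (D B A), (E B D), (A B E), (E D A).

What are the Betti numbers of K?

b_0 = 1, b_1 = 0, b_2 = 1.

K has 4 vertices, 6 edges, 4 triangles.
rank ∂_0 = 0, rank ∂_1 = 3 ⇒ b_0 = 4 − 0 − 3 = 1; all invariant factors of ∂_1 are 1 so no torsion. So H_0 = Z.
rank ∂_1 = 3, rank ∂_2 = 3 ⇒ b_1 = 6 − 3 − 3 = 0; all invariant factors of ∂_2 are 1 so no torsion. So H_1 = 0.
rank ∂_2 = 3, rank ∂_3 = 0 ⇒ b_2 = 4 − 3 − 0 = 1. So H_2 = Z.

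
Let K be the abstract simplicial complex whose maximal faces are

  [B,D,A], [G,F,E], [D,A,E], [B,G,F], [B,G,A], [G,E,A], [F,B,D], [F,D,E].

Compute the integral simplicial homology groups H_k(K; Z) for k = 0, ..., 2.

We work with the vertex ordering A < B < D < E < F < G. The simplices of K, each written with vertices in increasing order, are:

  0-simplices (6): A, B, D, E, F, G
  1-simplices (12): AB, AD, AE, AG, BD, BF, BG, DE, DF, EF, EG, FG
  2-simplices (8): ABD, ABG, ADE, AEG, BDF, BFG, DEF, EFG

so the chain groups are C_0 ≅ Z^6, C_1 ≅ Z^12, C_2 ≅ Z^8.

The boundary map ∂_1: C_1 → C_0 is given by ∂[p,q] = [q] − [p]. For instance
  ∂FG = G − F.
The resulting 6×12 matrix has rank 5, and its Smith normal form has invariant factors (1,1,1,1,1).

∂_2: C_2 → C_1 maps a triangle to the signed sum of its edges. For instance
  ∂ABD = BD − AD + AB,
  ∂ADE = DE − AE + AD.
As a 12×8 matrix over Z this has rank 7, with invariant factors (1,1,1,1,1,1,1).

Now H_k = ker ∂_k / im ∂_{k+1}, so:

  H_0: rank C_0 − rank ∂_1 = 6 − 5 = 1, and the invariant factors of ∂_1 are all 1, so H_0 ≅ Z.
  H_1: rank ker ∂_1 − rank ∂_2 = (12 − 5) − 7 = 0, and the invariant factors of ∂_2 are all 1, so H_1 ≅ 0.
  H_2: rank ker ∂_2 − rank ∂_3 = (8 − 7) − 0 = 1, and there is no ∂_3, so H_2 ≅ Z.

H_0 ≅ Z,  H_1 = 0,  H_2 ≅ Z.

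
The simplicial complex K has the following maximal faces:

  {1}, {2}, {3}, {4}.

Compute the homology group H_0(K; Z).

H_0 = Z^4.

Fix the vertex order 1 < 2 < 3 < 4 and write every simplex with vertices in increasing order. Then dim K = 0 and the simplices of K are:

  0-simplices (4): [1], [2], [3], [4]

giving chain groups C_0 ≅ Z^4.

Now H_k = ker ∂_k / im ∂_{k+1}, so:

  H_0: rank C_0 − rank ∂_1 = 4 − 0 = 4, and there is no ∂_1, so H_0 ≅ Z^4.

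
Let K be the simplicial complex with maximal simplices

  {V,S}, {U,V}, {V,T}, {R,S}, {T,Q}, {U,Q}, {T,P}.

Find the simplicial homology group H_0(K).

H_0 = Z.

Fix the vertex order P < Q < R < S < T < U < V and write every simplex with vertices in increasing order. Then dim K = 1 and the simplices of K are:

  0-simplices (7): P, Q, R, S, T, U, V
  1-simplices (7): PT, QT, QU, RS, SV, TV, UV

Hence C_0 ≅ Z^7, C_1 ≅ Z^7.

The boundary map ∂_1: C_1 → C_0 is given by ∂[p,q] = [q] − [p]. For instance
  ∂TV = V − T.
As a 7×7 matrix over Z this has rank 6, with invariant factors (1,1,1,1,1,1).

Computing H_k = (kernel of ∂_k) / (image of ∂_{k+1}):

  H_0: rank C_0 − rank ∂_1 = 7 − 6 = 1, and the invariant factors of ∂_1 are all 1, so H_0 ≅ Z.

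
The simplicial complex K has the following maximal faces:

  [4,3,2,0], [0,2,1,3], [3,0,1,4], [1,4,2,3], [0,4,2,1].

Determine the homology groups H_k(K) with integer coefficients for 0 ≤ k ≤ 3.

H_0 ≅ Z,  H_1 = 0,  H_2 = 0,  H_3 ≅ Z.

Fix the vertex order 0 < 1 < 2 < 3 < 4 and write every simplex with vertices in increasing order. Then dim K = 3 and the simplices of K are:

  0-simplices (5): [0], [1], [2], [3], [4]
  1-simplices (10): [0,1], [0,2], [0,3], [0,4], [1,2], [1,3], [1,4], [2,3], [2,4], [3,4]
  2-simplices (10): [0,1,2], [0,1,3], [0,1,4], [0,2,3], [0,2,4], [0,3,4], [1,2,3], [1,2,4], [1,3,4], [2,3,4]
  3-simplices (5): [0,1,2,3], [0,1,2,4], [0,1,3,4], [0,2,3,4], [1,2,3,4]

giving chain groups C_0 ≅ Z^5, C_1 ≅ Z^10, C_2 ≅ Z^10, C_3 ≅ Z^5.

Boundary ∂_1: C_1 → C_0 maps an edge to its endpoints' difference, ∂[p,q] = q − p.
This gives a 5×10 integer matrix of rank 4; reducing to Smith normal form yields diagonal entries (1,1,1,1).

The boundary map ∂_2: C_2 → C_1 maps a triangle to the signed sum of its edges. For instance
  ∂[0,1,3] = [1,3] − [0,3] + [0,1],
  ∂[1,3,4] = [3,4] − [1,4] + [1,3].
This gives a 10×10 integer matrix of rank 6; reducing to Smith normal form yields diagonal entries (1,1,1,1,1,1).

The boundary map ∂_3: C_3 → C_2 sends each 3-simplex σ to the alternating sum Σ_i (−1)^i (σ with its i-th vertex removed). For instance
  ∂[1,2,3,4] = [2,3,4] − [1,3,4] + [1,2,4] − [1,2,3],
  ∂[0,2,3,4] = [2,3,4] − [0,3,4] + [0,2,4] − [0,2,3].
The 10×5 boundary matrix has rank 4 and Smith normal form diag(1,1,1,1).

Now H_k = ker ∂_k / im ∂_{k+1}, so:

  H_0: rank C_0 − rank ∂_1 = 5 − 4 = 1, and the invariant factors of ∂_1 are all 1, so H_0 = Z.
  H_1: rank ker ∂_1 − rank ∂_2 = (10 − 4) − 6 = 0, and the invariant factors of ∂_2 are all 1, so H_1 = 0.
  H_2: rank ker ∂_2 − rank ∂_3 = (10 − 6) − 4 = 0, and the invariant factors of ∂_3 are all 1, so H_2 = 0.
  H_3: rank ker ∂_3 − rank ∂_4 = (5 − 4) − 0 = 1, and there is no ∂_4, so H_3 = Z.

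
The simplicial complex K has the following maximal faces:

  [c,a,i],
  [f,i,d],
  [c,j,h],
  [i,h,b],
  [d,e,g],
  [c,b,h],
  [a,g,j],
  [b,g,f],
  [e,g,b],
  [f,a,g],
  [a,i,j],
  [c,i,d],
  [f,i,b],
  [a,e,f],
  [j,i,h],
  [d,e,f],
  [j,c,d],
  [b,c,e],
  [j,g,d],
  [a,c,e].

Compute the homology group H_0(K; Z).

We work with the vertex ordering a < b < c < d < e < f < g < h < i < j. The simplices of K, each written with vertices in increasing order, are:

  0-simplices (10): a, b, c, d, e, f, g, h, i, j
  1-simplices (30): ac, ae, af, ag, ai, aj, bc, be, bf, bg, bh, bi, cd, ce, ch, ci, cj, de, df, dg, di, dj, ef, eg, fg, fi, gj, hi, hj, ij
  2-simplices (20): ace, aci, aef, afg, agj, aij, bce, bch, beg, bfg, bfi, bhi, cdi, cdj, chj, def, deg, dfi, dgj, hij

so the chain groups are C_0 ≅ Z^10, C_1 ≅ Z^30, C_2 ≅ Z^20.

∂_1: C_1 → C_0 maps an edge to its endpoints' difference, ∂[p,q] = q − p.
The resulting 10×30 matrix has rank 9, and its Smith normal form has invariant factors (1,1,1,1,1,1,1,1,1).

The boundary map ∂_2: C_2 → C_1 sends each 2-simplex [p,q,r] to [q,r] − [p,r] + [p,q]. For instance
  ∂deg = eg − dg + de,
  ∂cdi = di − ci + cd.
As a 30×20 matrix over Z this has rank 20, with invariant factors (1,1,1,1,1,1,1,1,1,1,1,1,1,1,1,1,1,1,1,2).

Now H_k = ker ∂_k / im ∂_{k+1}, so:

  H_0: rank C_0 − rank ∂_1 = 10 − 9 = 1, and the invariant factors of ∂_1 are all 1, so H_0 ≅ Z.

H_0 ≅ Z.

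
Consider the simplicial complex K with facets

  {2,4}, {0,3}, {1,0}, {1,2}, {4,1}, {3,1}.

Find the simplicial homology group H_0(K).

Fix the vertex order 0 < 1 < 2 < 3 < 4 and write every simplex with vertices in increasing order. Then dim K = 1 and the simplices of K are:

  0-simplices (5): [0], [1], [2], [3], [4]
  1-simplices (6): [0,1], [0,3], [1,2], [1,3], [1,4], [2,4]

Hence C_0 ≅ Z^5, C_1 ≅ Z^6.

∂_1: C_1 → C_0 is given by ∂[p,q] = [q] − [p]. For instance
  ∂[2,4] = [4] − [2].
The resulting 5×6 matrix has rank 4, and its Smith normal form has invariant factors (1,1,1,1).

Reading off H_k = ker ∂_k / im ∂_{k+1}:

  H_0: rank C_0 − rank ∂_1 = 5 − 4 = 1, and the invariant factors of ∂_1 are all 1, so H_0 ≅ Z.

H_0 ≅ Z.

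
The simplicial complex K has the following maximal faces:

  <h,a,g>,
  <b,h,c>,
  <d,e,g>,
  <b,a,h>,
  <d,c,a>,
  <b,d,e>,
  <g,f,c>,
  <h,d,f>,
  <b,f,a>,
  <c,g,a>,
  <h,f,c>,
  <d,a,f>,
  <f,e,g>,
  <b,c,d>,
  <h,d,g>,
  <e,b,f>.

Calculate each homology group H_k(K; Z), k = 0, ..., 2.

Order the vertices as a < b < c < d < e < f < g < h. Listing each simplex with vertices in this order, K has dimension 2 with simplices:

  0-simplices (8): a, b, c, d, e, f, g, h
  1-simplices (24): ab, ac, ad, af, ag, ah, bc, bd, be, bf, bh, cd, cf, cg, ch, de, df, dg, dh, ef, eg, fg, fh, gh
  2-simplices (16): abf, abh, acd, acg, adf, agh, bcd, bch, bde, bef, cfg, cfh, deg, dfh, dgh, efg

so the chain groups are C_0 ≅ Z^8, C_1 ≅ Z^24, C_2 ≅ Z^16.

∂_1: C_1 → C_0 sends each edge [p,q] (with p < q) to q − p.
The resulting 8×24 matrix has rank 7, and its Smith normal form has invariant factors (1,1,1,1,1,1,1).

The boundary map ∂_2: C_2 → C_1 maps a triangle to the signed sum of its edges. For instance
  ∂cfh = fh − ch + cf,
  ∂cfg = fg − cg + cf.
As a 24×16 matrix over Z this has rank 15, with invariant factors (1,1,1,1,1,1,1,1,1,1,1,1,1,1,1).

Computing H_k = (kernel of ∂_k) / (image of ∂_{k+1}):

  H_0: rank C_0 − rank ∂_1 = 8 − 7 = 1, and the invariant factors of ∂_1 are all 1, so H_0 ≅ Z.
  H_1: rank ker ∂_1 − rank ∂_2 = (24 − 7) − 15 = 2, and the invariant factors of ∂_2 are all 1, so H_1 ≅ Z^2.
  H_2: rank ker ∂_2 − rank ∂_3 = (16 − 15) − 0 = 1, and there is no ∂_3, so H_2 ≅ Z.

As a check, the Euler characteristic is 8 − 24 + 16 = 0, which agrees with 1 − 2 + 1 = 0.

H_0 ≅ Z,  H_1 ≅ Z^2,  H_2 ≅ Z.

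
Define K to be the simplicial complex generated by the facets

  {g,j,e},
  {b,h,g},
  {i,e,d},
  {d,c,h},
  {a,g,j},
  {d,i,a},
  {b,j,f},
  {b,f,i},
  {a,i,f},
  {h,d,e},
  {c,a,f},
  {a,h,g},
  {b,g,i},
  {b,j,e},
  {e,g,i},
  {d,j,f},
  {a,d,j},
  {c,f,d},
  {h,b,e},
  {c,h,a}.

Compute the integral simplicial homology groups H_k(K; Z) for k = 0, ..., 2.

H_0 ≅ Z,  H_1 ≅ Z ⊕ Z/2,  H_2 = 0.

Take the total order a < b < c < d < e < f < g < h < i < j on the vertex set. Then K (dimension 2) consists of the simplices:

  0-simplices (10): a, b, c, d, e, f, g, h, i, j
  1-simplices (30): ac, ad, af, ag, ah, ai, aj, be, bf, bg, bh, bi, bj, cd, cf, ch, de, df, dh, di, dj, eg, eh, ei, ej, fi, fj, gh, gi, gj
  2-simplices (20): acf, ach, adi, adj, afi, agh, agj, beh, bej, bfi, bfj, bgh, bgi, cdf, cdh, deh, dei, dfj, egi, egj

Hence C_0 ≅ Z^10, C_1 ≅ Z^30, C_2 ≅ Z^20.

∂_1: C_1 → C_0 maps an edge to its endpoints' difference, ∂[p,q] = q − p.
This gives a 10×30 integer matrix of rank 9; reducing to Smith normal form yields diagonal entries (1,1,1,1,1,1,1,1,1).

Boundary ∂_2: C_2 → C_1 sends each 2-simplex [p,q,r] to [q,r] − [p,r] + [p,q]. For instance
  ∂afi = fi − ai + af,
  ∂dei = ei − di + de.
As a 30×20 matrix over Z this has rank 20, with invariant factors (1,1,1,1,1,1,1,1,1,1,1,1,1,1,1,1,1,1,1,2).

Reading off H_k = ker ∂_k / im ∂_{k+1}:

  H_0: rank C_0 − rank ∂_1 = 10 − 9 = 1, and the invariant factors of ∂_1 are all 1, so H_0 ≅ Z.
  H_1: rank ker ∂_1 − rank ∂_2 = (30 − 9) − 20 = 1, and ∂_2 has invariant factor 2 > 1, so H_1 ≅ Z ⊕ Z/2.
  H_2: rank ker ∂_2 − rank ∂_3 = (20 − 20) − 0 = 0, and there is no ∂_3, so H_2 ≅ 0.

As a check, the Euler characteristic is 10 − 30 + 20 = 0, which agrees with 1 − 1 + 0 = 0.
(K is a triangulation of the Klein bottle.)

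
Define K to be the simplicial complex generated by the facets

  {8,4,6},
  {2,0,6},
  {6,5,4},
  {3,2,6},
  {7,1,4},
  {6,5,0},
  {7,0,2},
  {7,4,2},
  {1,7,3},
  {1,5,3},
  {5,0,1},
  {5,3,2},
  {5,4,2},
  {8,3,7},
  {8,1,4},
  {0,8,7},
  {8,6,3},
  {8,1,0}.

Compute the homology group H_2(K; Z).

Fix the vertex order 0 < 1 < 2 < 3 < 4 < 5 < 6 < 7 < 8 and write every simplex with vertices in increasing order. Then dim K = 2 and the simplices of K are:

  0-simplices (9): [0], [1], [2], [3], [4], [5], [6], [7], [8]
  1-simplices (27): (27 of them)
  2-simplices (18): [0,1,5], [0,1,8], [0,2,6], [0,2,7], [0,5,6], [0,7,8], [1,3,5], [1,3,7], [1,4,7], [1,4,8], [2,3,5], [2,3,6], [2,4,5], [2,4,7], [3,6,8], [3,7,8], [4,5,6], [4,6,8]

giving chain groups C_0 ≅ Z^9, C_1 ≅ Z^27, C_2 ≅ Z^18.

Boundary ∂_1: C_1 → C_0 maps an edge to its endpoints' difference, ∂[p,q] = q − p. For instance
  ∂[0,5] = [5] − [0].
The resulting 9×27 matrix has rank 8, and its Smith normal form has invariant factors (1,1,1,1,1,1,1,1).

Boundary ∂_2: C_2 → C_1 sends each 2-simplex [p,q,r] to [q,r] − [p,r] + [p,q]. For instance
  ∂[4,5,6] = [5,6] − [4,6] + [4,5],
  ∂[2,3,5] = [3,5] − [2,5] + [2,3].
The 27×18 boundary matrix has rank 18 and Smith normal form diag(1,1,1,1,1,1,1,1,1,1,1,1,1,1,1,1,1,2).

From H_k ≅ ker(∂_k) / im(∂_{k+1}) we obtain:

  H_2: rank ker ∂_2 − rank ∂_3 = (18 − 18) − 0 = 0, and there is no ∂_3, so H_2 ≅ 0.

H_2 ≅ 0.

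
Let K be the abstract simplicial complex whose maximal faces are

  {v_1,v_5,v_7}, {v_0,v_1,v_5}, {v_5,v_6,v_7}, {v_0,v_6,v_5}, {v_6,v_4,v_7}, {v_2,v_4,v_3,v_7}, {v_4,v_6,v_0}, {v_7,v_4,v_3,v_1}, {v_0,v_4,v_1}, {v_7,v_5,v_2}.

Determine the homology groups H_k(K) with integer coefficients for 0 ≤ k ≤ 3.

Take the total order v_0 < v_1 < v_2 < v_3 < v_4 < v_5 < v_6 < v_7 on the vertex set. Then K (dimension 3) consists of the simplices:

  0-simplices (8): [v_0], [v_1], [v_2], [v_3], [v_4], [v_5], [v_6], [v_7]
  1-simplices (19): (19 of them)
  2-simplices (15): (15 of them)
  3-simplices (2): [v_1,v_3,v_4,v_7], [v_2,v_3,v_4,v_7]

so the chain groups are C_0 ≅ Z^8, C_1 ≅ Z^19, C_2 ≅ Z^15, C_3 ≅ Z^2.

The boundary map ∂_1: C_1 → C_0 is given by ∂[p,q] = [q] − [p]. For instance
  ∂[v_1,v_4] = [v_4] − [v_1].
The 8×19 boundary matrix has rank 7 and Smith normal form diag(1,1,1,1,1,1,1).

Boundary ∂_2: C_2 → C_1 maps a triangle to the signed sum of its edges. For instance
  ∂[v_1,v_3,v_7] = [v_3,v_7] − [v_1,v_7] + [v_1,v_3],
  ∂[v_3,v_4,v_7] = [v_4,v_7] − [v_3,v_7] + [v_3,v_4].
As a 19×15 matrix over Z this has rank 12, with invariant factors (1,1,1,1,1,1,1,1,1,1,1,1).

The boundary map ∂_3: C_3 → C_2 sends each 3-simplex σ to the alternating sum Σ_i (−1)^i (σ with its i-th vertex removed). For instance
  ∂[v_2,v_3,v_4,v_7] = [v_3,v_4,v_7] − [v_2,v_4,v_7] + [v_2,v_3,v_7] − [v_2,v_3,v_4],
  ∂[v_1,v_3,v_4,v_7] = [v_3,v_4,v_7] − [v_1,v_4,v_7] + [v_1,v_3,v_7] − [v_1,v_3,v_4].
The 15×2 boundary matrix has rank 2 and Smith normal form diag(1,1).

From H_k ≅ ker(∂_k) / im(∂_{k+1}) we obtain:

  H_0: rank C_0 − rank ∂_1 = 8 − 7 = 1, and the invariant factors of ∂_1 are all 1, so H_0 = Z.
  H_1: rank ker ∂_1 − rank ∂_2 = (19 − 7) − 12 = 0, and the invariant factors of ∂_2 are all 1, so H_1 = 0.
  H_2: rank ker ∂_2 − rank ∂_3 = (15 − 12) − 2 = 1, and the invariant factors of ∂_3 are all 1, so H_2 = Z.
  H_3: rank ker ∂_3 − rank ∂_4 = (2 − 2) − 0 = 0, and there is no ∂_4, so H_3 = 0.

H_0 ≅ Z,  H_1 = 0,  H_2 ≅ Z,  H_3 = 0.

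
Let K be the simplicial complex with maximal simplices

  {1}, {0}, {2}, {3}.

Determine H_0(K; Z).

H_0 = Z^4.

K has 4 vertices.
rank ∂_0 = 0, rank ∂_1 = 0 ⇒ b_0 = 4 − 0 − 0 = 4. So H_0 = Z^4.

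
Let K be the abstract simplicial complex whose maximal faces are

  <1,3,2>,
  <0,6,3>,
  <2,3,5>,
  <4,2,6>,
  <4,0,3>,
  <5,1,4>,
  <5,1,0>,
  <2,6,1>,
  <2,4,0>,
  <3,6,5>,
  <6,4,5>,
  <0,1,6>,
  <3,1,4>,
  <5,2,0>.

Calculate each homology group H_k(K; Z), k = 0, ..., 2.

H_0 ≅ Z,  H_1 ≅ Z^2,  H_2 ≅ Z.

K has 7 vertices, 21 edges, 14 triangles.
rank ∂_0 = 0, rank ∂_1 = 6 ⇒ b_0 = 7 − 0 − 6 = 1; all invariant factors of ∂_1 are 1 so no torsion. So H_0 ≅ Z.
rank ∂_1 = 6, rank ∂_2 = 13 ⇒ b_1 = 21 − 6 − 13 = 2; all invariant factors of ∂_2 are 1 so no torsion. So H_1 ≅ Z^2.
rank ∂_2 = 13, rank ∂_3 = 0 ⇒ b_2 = 14 − 13 − 0 = 1. So H_2 ≅ Z.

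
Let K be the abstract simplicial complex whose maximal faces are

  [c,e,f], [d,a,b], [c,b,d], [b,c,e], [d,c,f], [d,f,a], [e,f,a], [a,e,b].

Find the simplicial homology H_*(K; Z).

H_0 ≅ Z,  H_1 = 0,  H_2 ≅ Z.

We work with the vertex ordering a < b < c < d < e < f. The simplices of K, each written with vertices in increasing order, are:

  0-simplices (6): a, b, c, d, e, f
  1-simplices (12): ab, ad, ae, af, bc, bd, be, cd, ce, cf, df, ef
  2-simplices (8): abd, abe, adf, aef, bcd, bce, cdf, cef

so the chain groups are C_0 ≅ Z^6, C_1 ≅ Z^12, C_2 ≅ Z^8.

The boundary map ∂_1: C_1 → C_0 is given by ∂[p,q] = [q] − [p]. For instance
  ∂ef = f − e.
The 6×12 boundary matrix has rank 5 and Smith normal form diag(1,1,1,1,1).

The boundary map ∂_2: C_2 → C_1 acts by ∂[p,q,r] = [q,r] − [p,r] + [p,q]. For instance
  ∂cdf = df − cf + cd,
  ∂bcd = cd − bd + bc.
This gives a 12×8 integer matrix of rank 7; reducing to Smith normal form yields diagonal entries (1,1,1,1,1,1,1).

Now H_k = ker ∂_k / im ∂_{k+1}, so:

  H_0: rank C_0 − rank ∂_1 = 6 − 5 = 1, and the invariant factors of ∂_1 are all 1, so H_0 = Z.
  H_1: rank ker ∂_1 − rank ∂_2 = (12 − 5) − 7 = 0, and the invariant factors of ∂_2 are all 1, so H_1 = 0.
  H_2: rank ker ∂_2 − rank ∂_3 = (8 − 7) − 0 = 1, and there is no ∂_3, so H_2 = Z.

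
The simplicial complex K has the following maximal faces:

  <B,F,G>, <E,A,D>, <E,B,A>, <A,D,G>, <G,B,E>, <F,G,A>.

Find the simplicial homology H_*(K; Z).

Take the total order A < B < D < E < F < G on the vertex set. Then K (dimension 2) consists of the simplices:

  0-simplices (6): A, B, D, E, F, G
  1-simplices (12): AB, AD, AE, AF, AG, BE, BF, BG, DE, DG, EG, FG
  2-simplices (6): ABE, ADE, ADG, AFG, BEG, BFG

Hence C_0 ≅ Z^6, C_1 ≅ Z^12, C_2 ≅ Z^6.

Boundary ∂_1: C_1 → C_0 maps an edge to its endpoints' difference, ∂[p,q] = q − p. For instance
  ∂EG = G − E.
The 6×12 boundary matrix has rank 5 and Smith normal form diag(1,1,1,1,1).

∂_2: C_2 → C_1 sends each 2-simplex [p,q,r] to [q,r] − [p,r] + [p,q]. For instance
  ∂ABE = BE − AE + AB,
  ∂BFG = FG − BG + BF.
The 12×6 boundary matrix has rank 6 and Smith normal form diag(1,1,1,1,1,1).

Now H_k = ker ∂_k / im ∂_{k+1}, so:

  H_0: rank C_0 − rank ∂_1 = 6 − 5 = 1, and the invariant factors of ∂_1 are all 1, so H_0 = Z.
  H_1: rank ker ∂_1 − rank ∂_2 = (12 − 5) − 6 = 1, and the invariant factors of ∂_2 are all 1, so H_1 = Z.
  H_2: rank ker ∂_2 − rank ∂_3 = (6 − 6) − 0 = 0, and there is no ∂_3, so H_2 = 0.

As a check, the Euler characteristic is 6 − 12 + 6 = 0, which agrees with 1 − 1 + 0 = 0.

H_0 ≅ Z,  H_1 ≅ Z,  H_2 = 0.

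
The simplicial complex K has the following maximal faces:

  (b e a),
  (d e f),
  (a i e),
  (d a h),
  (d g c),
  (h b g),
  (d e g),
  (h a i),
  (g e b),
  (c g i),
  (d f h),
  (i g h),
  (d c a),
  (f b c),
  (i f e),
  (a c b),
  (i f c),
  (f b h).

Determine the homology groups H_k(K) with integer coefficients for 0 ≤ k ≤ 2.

Fix the vertex order a < b < c < d < e < f < g < h < i and write every simplex with vertices in increasing order. Then dim K = 2 and the simplices of K are:

  0-simplices (9): a, b, c, d, e, f, g, h, i
  1-simplices (27): ab, ac, ad, ae, ah, ai, bc, be, bf, bg, bh, cd, cf, cg, ci, de, df, dg, dh, ef, eg, ei, fh, fi, gh, gi, hi
  2-simplices (18): abc, abe, acd, adh, aei, ahi, bcf, beg, bfh, bgh, cdg, cfi, cgi, def, deg, dfh, efi, ghi

giving chain groups C_0 ≅ Z^9, C_1 ≅ Z^27, C_2 ≅ Z^18.

The boundary map ∂_1: C_1 → C_0 is given by ∂[p,q] = [q] − [p].
This gives a 9×27 integer matrix of rank 8; reducing to Smith normal form yields diagonal entries (1,1,1,1,1,1,1,1).

∂_2: C_2 → C_1 sends each 2-simplex [p,q,r] to [q,r] − [p,r] + [p,q]. For instance
  ∂bfh = fh − bh + bf,
  ∂def = ef − df + de.
As a 27×18 matrix over Z this has rank 17, with invariant factors (1,1,1,1,1,1,1,1,1,1,1,1,1,1,1,1,1).

From H_k ≅ ker(∂_k) / im(∂_{k+1}) we obtain:

  H_0: rank C_0 − rank ∂_1 = 9 − 8 = 1, and the invariant factors of ∂_1 are all 1, so H_0 ≅ Z.
  H_1: rank ker ∂_1 − rank ∂_2 = (27 − 8) − 17 = 2, and the invariant factors of ∂_2 are all 1, so H_1 ≅ Z^2.
  H_2: rank ker ∂_2 − rank ∂_3 = (18 − 17) − 0 = 1, and there is no ∂_3, so H_2 ≅ Z.

H_0 = Z,  H_1 = Z^2,  H_2 = Z.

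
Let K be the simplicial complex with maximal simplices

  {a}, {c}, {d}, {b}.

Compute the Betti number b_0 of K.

b_0 = 4.

Order the vertices as a < b < c < d. Listing each simplex with vertices in this order, K has dimension 0 with simplices:

  0-simplices (4): a, b, c, d

so the chain groups are C_0 ≅ Z^4.

Reading off H_k = ker ∂_k / im ∂_{k+1}:

  H_0: rank C_0 − rank ∂_1 = 4 − 0 = 4, and there is no ∂_1, so H_0 = Z^4.

(K is a triangulation of a set of 4 points.)

Hence the Betti numbers are b_0 = 4.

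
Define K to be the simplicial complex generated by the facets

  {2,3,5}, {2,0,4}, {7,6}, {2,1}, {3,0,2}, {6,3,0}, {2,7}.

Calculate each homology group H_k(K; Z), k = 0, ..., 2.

H_0 ≅ Z,  H_1 ≅ Z,  H_2 = 0.

Take the total order 0 < 1 < 2 < 3 < 4 < 5 < 6 < 7 on the vertex set. Then K (dimension 2) consists of the simplices:

  0-simplices (8): [0], [1], [2], [3], [4], [5], [6], [7]
  1-simplices (12): [0,2], [0,3], [0,4], [0,6], [1,2], [2,3], [2,4], [2,5], [2,7], [3,5], [3,6], [6,7]
  2-simplices (4): [0,2,3], [0,2,4], [0,3,6], [2,3,5]

so the chain groups are C_0 ≅ Z^8, C_1 ≅ Z^12, C_2 ≅ Z^4.

Boundary ∂_1: C_1 → C_0 sends each edge [p,q] (with p < q) to q − p. For instance
  ∂[1,2] = [2] − [1].
The 8×12 boundary matrix has rank 7 and Smith normal form diag(1,1,1,1,1,1,1).

∂_2: C_2 → C_1 maps a triangle to the signed sum of its edges. For instance
  ∂[0,2,4] = [2,4] − [0,4] + [0,2],
  ∂[0,3,6] = [3,6] − [0,6] + [0,3].
As a 12×4 matrix over Z this has rank 4, with invariant factors (1,1,1,1).

Reading off H_k = ker ∂_k / im ∂_{k+1}:

  H_0: rank C_0 − rank ∂_1 = 8 − 7 = 1, and the invariant factors of ∂_1 are all 1, so H_0 ≅ Z.
  H_1: rank ker ∂_1 − rank ∂_2 = (12 − 7) − 4 = 1, and the invariant factors of ∂_2 are all 1, so H_1 ≅ Z.
  H_2: rank ker ∂_2 − rank ∂_3 = (4 − 4) − 0 = 0, and there is no ∂_3, so H_2 ≅ 0.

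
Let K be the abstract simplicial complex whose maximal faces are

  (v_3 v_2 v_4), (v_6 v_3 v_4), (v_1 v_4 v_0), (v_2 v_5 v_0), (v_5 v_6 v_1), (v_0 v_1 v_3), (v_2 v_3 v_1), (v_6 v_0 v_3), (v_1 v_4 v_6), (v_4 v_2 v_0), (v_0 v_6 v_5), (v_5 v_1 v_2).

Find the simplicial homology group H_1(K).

H_1 ≅ Z/2.

We work with the vertex ordering v_0 < v_1 < v_2 < v_3 < v_4 < v_5 < v_6. The simplices of K, each written with vertices in increasing order, are:

  0-simplices (7): [v_0], [v_1], [v_2], [v_3], [v_4], [v_5], [v_6]
  1-simplices (18): (18 of them)
  2-simplices (12): (12 of them)

giving chain groups C_0 ≅ Z^7, C_1 ≅ Z^18, C_2 ≅ Z^12.

Boundary ∂_1: C_1 → C_0 sends each edge [p,q] (with p < q) to q − p. For instance
  ∂[v_0,v_2] = [v_2] − [v_0].
The 7×18 boundary matrix has rank 6 and Smith normal form diag(1,1,1,1,1,1).

Boundary ∂_2: C_2 → C_1 sends each 2-simplex [p,q,r] to [q,r] − [p,r] + [p,q]. For instance
  ∂[v_2,v_3,v_4] = [v_3,v_4] − [v_2,v_4] + [v_2,v_3],
  ∂[v_3,v_4,v_6] = [v_4,v_6] − [v_3,v_6] + [v_3,v_4].
The resulting 18×12 matrix has rank 12, and its Smith normal form has invariant factors (1,1,1,1,1,1,1,1,1,1,1,2).

Reading off H_k = ker ∂_k / im ∂_{k+1}:

  H_1: rank ker ∂_1 − rank ∂_2 = (18 − 6) − 12 = 0, and ∂_2 has invariant factor 2 > 1, so H_1 ≅ Z/2.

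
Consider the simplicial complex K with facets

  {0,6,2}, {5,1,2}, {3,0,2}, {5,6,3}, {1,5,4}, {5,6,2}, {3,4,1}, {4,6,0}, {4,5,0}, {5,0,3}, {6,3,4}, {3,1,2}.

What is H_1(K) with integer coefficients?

H_1 = Z/2.

Take the total order 0 < 1 < 2 < 3 < 4 < 5 < 6 on the vertex set. Then K (dimension 2) consists of the simplices:

  0-simplices (7): [0], [1], [2], [3], [4], [5], [6]
  1-simplices (18): [0,2], [0,3], [0,4], [0,5], [0,6], [1,2], [1,3], [1,4], [1,5], [2,3], [2,5], [2,6], [3,4], [3,5], [3,6], [4,5], [4,6], [5,6]
  2-simplices (12): [0,2,3], [0,2,6], [0,3,5], [0,4,5], [0,4,6], [1,2,3], [1,2,5], [1,3,4], [1,4,5], [2,5,6], [3,4,6], [3,5,6]

giving chain groups C_0 ≅ Z^7, C_1 ≅ Z^18, C_2 ≅ Z^12.

Boundary ∂_1: C_1 → C_0 maps an edge to its endpoints' difference, ∂[p,q] = q − p.
This gives a 7×18 integer matrix of rank 6; reducing to Smith normal form yields diagonal entries (1,1,1,1,1,1).

The boundary map ∂_2: C_2 → C_1 sends each 2-simplex [p,q,r] to [q,r] − [p,r] + [p,q]. For instance
  ∂[3,5,6] = [5,6] − [3,6] + [3,5],
  ∂[1,2,5] = [2,5] − [1,5] + [1,2].
The 18×12 boundary matrix has rank 12 and Smith normal form diag(1,1,1,1,1,1,1,1,1,1,1,2).

Now H_k = ker ∂_k / im ∂_{k+1}, so:

  H_1: rank ker ∂_1 − rank ∂_2 = (18 − 6) − 12 = 0, and ∂_2 has invariant factor 2 > 1, so H_1 ≅ Z/2.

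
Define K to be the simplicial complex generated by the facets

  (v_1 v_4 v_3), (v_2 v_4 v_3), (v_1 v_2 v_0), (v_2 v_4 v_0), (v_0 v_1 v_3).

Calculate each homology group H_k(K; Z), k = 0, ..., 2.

H_0 ≅ Z,  H_1 ≅ Z,  H_2 = 0.

Fix the vertex order v_0 < v_1 < v_2 < v_3 < v_4 and write every simplex with vertices in increasing order. Then dim K = 2 and the simplices of K are:

  0-simplices (5): [v_0], [v_1], [v_2], [v_3], [v_4]
  1-simplices (10): [v_0,v_1], [v_0,v_2], [v_0,v_3], [v_0,v_4], [v_1,v_2], [v_1,v_3], [v_1,v_4], [v_2,v_3], [v_2,v_4], [v_3,v_4]
  2-simplices (5): [v_0,v_1,v_2], [v_0,v_1,v_3], [v_0,v_2,v_4], [v_1,v_3,v_4], [v_2,v_3,v_4]

giving chain groups C_0 ≅ Z^5, C_1 ≅ Z^10, C_2 ≅ Z^5.

The boundary map ∂_1: C_1 → C_0 sends each edge [p,q] (with p < q) to q − p.
As a 5×10 matrix over Z this has rank 4, with invariant factors (1,1,1,1).

∂_2: C_2 → C_1 maps a triangle to the signed sum of its edges. For instance
  ∂[v_1,v_3,v_4] = [v_3,v_4] − [v_1,v_4] + [v_1,v_3],
  ∂[v_0,v_2,v_4] = [v_2,v_4] − [v_0,v_4] + [v_0,v_2].
This gives a 10×5 integer matrix of rank 5; reducing to Smith normal form yields diagonal entries (1,1,1,1,1).

Reading off H_k = ker ∂_k / im ∂_{k+1}:

  H_0: rank C_0 − rank ∂_1 = 5 − 4 = 1, and the invariant factors of ∂_1 are all 1, so H_0 = Z.
  H_1: rank ker ∂_1 − rank ∂_2 = (10 − 4) − 5 = 1, and the invariant factors of ∂_2 are all 1, so H_1 = Z.
  H_2: rank ker ∂_2 − rank ∂_3 = (5 − 5) − 0 = 0, and there is no ∂_3, so H_2 = 0.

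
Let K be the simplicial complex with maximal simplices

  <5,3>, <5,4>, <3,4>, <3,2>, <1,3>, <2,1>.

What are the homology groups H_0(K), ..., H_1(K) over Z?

H_0 = Z,  H_1 = Z^2.

We work with the vertex ordering 1 < 2 < 3 < 4 < 5. The simplices of K, each written with vertices in increasing order, are:

  0-simplices (5): [1], [2], [3], [4], [5]
  1-simplices (6): [1,2], [1,3], [2,3], [3,4], [3,5], [4,5]

so the chain groups are C_0 ≅ Z^5, C_1 ≅ Z^6.

∂_1: C_1 → C_0 maps an edge to its endpoints' difference, ∂[p,q] = q − p.
The 5×6 boundary matrix has rank 4 and Smith normal form diag(1,1,1,1).

Now H_k = ker ∂_k / im ∂_{k+1}, so:

  H_0: rank C_0 − rank ∂_1 = 5 − 4 = 1, and the invariant factors of ∂_1 are all 1, so H_0 = Z.
  H_1: rank ker ∂_1 − rank ∂_2 = (6 − 4) − 0 = 2, and there is no ∂_2, so H_1 = Z^2.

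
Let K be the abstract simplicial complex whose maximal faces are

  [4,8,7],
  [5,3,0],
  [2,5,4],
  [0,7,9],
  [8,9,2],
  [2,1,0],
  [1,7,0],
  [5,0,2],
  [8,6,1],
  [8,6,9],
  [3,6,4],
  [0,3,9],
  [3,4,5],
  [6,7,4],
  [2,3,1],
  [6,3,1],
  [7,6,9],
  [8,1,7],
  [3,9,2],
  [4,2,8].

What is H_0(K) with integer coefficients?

Fix the vertex order 0 < 1 < 2 < 3 < 4 < 5 < 6 < 7 < 8 < 9 and write every simplex with vertices in increasing order. Then dim K = 2 and the simplices of K are:

  0-simplices (10): [0], [1], [2], [3], [4], [5], [6], [7], [8], [9]
  1-simplices (30): (30 of them)
  2-simplices (20): (20 of them)

giving chain groups C_0 ≅ Z^10, C_1 ≅ Z^30, C_2 ≅ Z^20.

The boundary map ∂_1: C_1 → C_0 sends each edge [p,q] (with p < q) to q − p. For instance
  ∂[3,6] = [6] − [3].
The 10×30 boundary matrix has rank 9 and Smith normal form diag(1,1,1,1,1,1,1,1,1).

Boundary ∂_2: C_2 → C_1 acts by ∂[p,q,r] = [q,r] − [p,r] + [p,q]. For instance
  ∂[1,7,8] = [7,8] − [1,8] + [1,7],
  ∂[0,2,5] = [2,5] − [0,5] + [0,2].
As a 30×20 matrix over Z this has rank 20, with invariant factors (1,1,1,1,1,1,1,1,1,1,1,1,1,1,1,1,1,1,1,2).

Computing H_k = (kernel of ∂_k) / (image of ∂_{k+1}):

  H_0: rank C_0 − rank ∂_1 = 10 − 9 = 1, and the invariant factors of ∂_1 are all 1, so H_0 ≅ Z.

(K is a triangulation of the Klein bottle.)

H_0 ≅ Z.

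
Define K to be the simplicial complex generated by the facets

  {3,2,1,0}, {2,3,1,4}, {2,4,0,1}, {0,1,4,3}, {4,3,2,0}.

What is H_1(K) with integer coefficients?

Order the vertices as 0 < 1 < 2 < 3 < 4. Listing each simplex with vertices in this order, K has dimension 3 with simplices:

  0-simplices (5): [0], [1], [2], [3], [4]
  1-simplices (10): [0,1], [0,2], [0,3], [0,4], [1,2], [1,3], [1,4], [2,3], [2,4], [3,4]
  2-simplices (10): [0,1,2], [0,1,3], [0,1,4], [0,2,3], [0,2,4], [0,3,4], [1,2,3], [1,2,4], [1,3,4], [2,3,4]
  3-simplices (5): [0,1,2,3], [0,1,2,4], [0,1,3,4], [0,2,3,4], [1,2,3,4]

Hence C_0 ≅ Z^5, C_1 ≅ Z^10, C_2 ≅ Z^10, C_3 ≅ Z^5.

∂_1: C_1 → C_0 sends each edge [p,q] (with p < q) to q − p. For instance
  ∂[1,4] = [4] − [1].
The 5×10 boundary matrix has rank 4 and Smith normal form diag(1,1,1,1).

The boundary map ∂_2: C_2 → C_1 acts by ∂[p,q,r] = [q,r] − [p,r] + [p,q]. For instance
  ∂[0,2,4] = [2,4] − [0,4] + [0,2],
  ∂[0,1,2] = [1,2] − [0,2] + [0,1].
This gives a 10×10 integer matrix of rank 6; reducing to Smith normal form yields diagonal entries (1,1,1,1,1,1).

∂_3: C_3 → C_2 sends each 3-simplex σ to the alternating sum Σ_i (−1)^i (σ with its i-th vertex removed). For instance
  ∂[0,2,3,4] = [2,3,4] − [0,3,4] + [0,2,4] − [0,2,3],
  ∂[1,2,3,4] = [2,3,4] − [1,3,4] + [1,2,4] − [1,2,3].
As a 10×5 matrix over Z this has rank 4, with invariant factors (1,1,1,1).

From H_k ≅ ker(∂_k) / im(∂_{k+1}) we obtain:

  H_1: rank ker ∂_1 − rank ∂_2 = (10 − 4) − 6 = 0, and the invariant factors of ∂_2 are all 1, so H_1 = 0.

H_1 = 0.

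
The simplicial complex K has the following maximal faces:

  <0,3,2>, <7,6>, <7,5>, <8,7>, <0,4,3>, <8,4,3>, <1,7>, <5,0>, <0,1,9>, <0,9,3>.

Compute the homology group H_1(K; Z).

H_1 ≅ Z^2.

Fix the vertex order 0 < 1 < 2 < 3 < 4 < 5 < 6 < 7 < 8 < 9 and write every simplex with vertices in increasing order. Then dim K = 2 and the simplices of K are:

  0-simplices (10): [0], [1], [2], [3], [4], [5], [6], [7], [8], [9]
  1-simplices (16): [0,1], [0,2], [0,3], [0,4], [0,5], [0,9], [1,7], [1,9], [2,3], [3,4], [3,8], [3,9], [4,8], [5,7], [6,7], [7,8]
  2-simplices (5): [0,1,9], [0,2,3], [0,3,4], [0,3,9], [3,4,8]

so the chain groups are C_0 ≅ Z^10, C_1 ≅ Z^16, C_2 ≅ Z^5.

Boundary ∂_1: C_1 → C_0 is given by ∂[p,q] = [q] − [p]. For instance
  ∂[6,7] = [7] − [6].
The resulting 10×16 matrix has rank 9, and its Smith normal form has invariant factors (1,1,1,1,1,1,1,1,1).

∂_2: C_2 → C_1 acts by ∂[p,q,r] = [q,r] − [p,r] + [p,q]. For instance
  ∂[0,1,9] = [1,9] − [0,9] + [0,1],
  ∂[0,2,3] = [2,3] − [0,3] + [0,2].
The 16×5 boundary matrix has rank 5 and Smith normal form diag(1,1,1,1,1).

Reading off H_k = ker ∂_k / im ∂_{k+1}:

  H_1: rank ker ∂_1 − rank ∂_2 = (16 − 9) − 5 = 2, and the invariant factors of ∂_2 are all 1, so H_1 ≅ Z^2.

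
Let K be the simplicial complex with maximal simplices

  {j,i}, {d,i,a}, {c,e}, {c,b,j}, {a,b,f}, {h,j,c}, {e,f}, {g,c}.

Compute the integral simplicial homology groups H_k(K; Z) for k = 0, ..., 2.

We work with the vertex ordering a < b < c < d < e < f < g < h < i < j. The simplices of K, each written with vertices in increasing order, are:

  0-simplices (10): a, b, c, d, e, f, g, h, i, j
  1-simplices (15): ab, ad, af, ai, bc, bf, bj, ce, cg, ch, cj, di, ef, hj, ij
  2-simplices (4): abf, adi, bcj, chj

Hence C_0 ≅ Z^10, C_1 ≅ Z^15, C_2 ≅ Z^4.

∂_1: C_1 → C_0 maps an edge to its endpoints' difference, ∂[p,q] = q − p. For instance
  ∂ad = d − a.
This gives a 10×15 integer matrix of rank 9; reducing to Smith normal form yields diagonal entries (1,1,1,1,1,1,1,1,1).

Boundary ∂_2: C_2 → C_1 acts by ∂[p,q,r] = [q,r] − [p,r] + [p,q]. For instance
  ∂adi = di − ai + ad,
  ∂bcj = cj − bj + bc.
The resulting 15×4 matrix has rank 4, and its Smith normal form has invariant factors (1,1,1,1).

From H_k ≅ ker(∂_k) / im(∂_{k+1}) we obtain:

  H_0: rank C_0 − rank ∂_1 = 10 − 9 = 1, and the invariant factors of ∂_1 are all 1, so H_0 ≅ Z.
  H_1: rank ker ∂_1 − rank ∂_2 = (15 − 9) − 4 = 2, and the invariant factors of ∂_2 are all 1, so H_1 ≅ Z^2.
  H_2: rank ker ∂_2 − rank ∂_3 = (4 − 4) − 0 = 0, and there is no ∂_3, so H_2 ≅ 0.

As a check, the Euler characteristic is 10 − 15 + 4 = -1, which agrees with 1 − 2 + 0 = -1.

H_0 = Z,  H_1 = Z^2,  H_2 = 0.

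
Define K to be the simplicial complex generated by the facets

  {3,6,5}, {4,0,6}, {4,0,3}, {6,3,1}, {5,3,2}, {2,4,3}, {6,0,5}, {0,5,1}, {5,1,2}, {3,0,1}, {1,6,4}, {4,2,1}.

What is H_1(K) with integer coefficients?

Fix the vertex order 0 < 1 < 2 < 3 < 4 < 5 < 6 and write every simplex with vertices in increasing order. Then dim K = 2 and the simplices of K are:

  0-simplices (7): [0], [1], [2], [3], [4], [5], [6]
  1-simplices (18): [0,1], [0,3], [0,4], [0,5], [0,6], [1,2], [1,3], [1,4], [1,5], [1,6], [2,3], [2,4], [2,5], [3,4], [3,5], [3,6], [4,6], [5,6]
  2-simplices (12): [0,1,3], [0,1,5], [0,3,4], [0,4,6], [0,5,6], [1,2,4], [1,2,5], [1,3,6], [1,4,6], [2,3,4], [2,3,5], [3,5,6]

Hence C_0 ≅ Z^7, C_1 ≅ Z^18, C_2 ≅ Z^12.

∂_1: C_1 → C_0 sends each edge [p,q] (with p < q) to q − p. For instance
  ∂[0,1] = [1] − [0].
As a 7×18 matrix over Z this has rank 6, with invariant factors (1,1,1,1,1,1).

∂_2: C_2 → C_1 acts by ∂[p,q,r] = [q,r] − [p,r] + [p,q]. For instance
  ∂[1,3,6] = [3,6] − [1,6] + [1,3],
  ∂[1,2,4] = [2,4] − [1,4] + [1,2].
The resulting 18×12 matrix has rank 12, and its Smith normal form has invariant factors (1,1,1,1,1,1,1,1,1,1,1,2).

Computing H_k = (kernel of ∂_k) / (image of ∂_{k+1}):

  H_1: rank ker ∂_1 − rank ∂_2 = (18 − 6) − 12 = 0, and ∂_2 has invariant factor 2 > 1, so H_1 ≅ Z/2.

(K is a triangulation of the real projective plane RP^2.)

H_1 ≅ Z/2.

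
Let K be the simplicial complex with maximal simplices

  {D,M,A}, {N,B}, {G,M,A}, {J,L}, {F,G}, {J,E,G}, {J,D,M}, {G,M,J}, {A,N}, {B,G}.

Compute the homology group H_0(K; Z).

H_0 ≅ Z.

We work with the vertex ordering A < B < D < E < F < G < J < L < M < N. The simplices of K, each written with vertices in increasing order, are:

  0-simplices (10): A, B, D, E, F, G, J, L, M, N
  1-simplices (15): AD, AG, AM, AN, BG, BN, DJ, DM, EG, EJ, FG, GJ, GM, JL, JM
  2-simplices (5): ADM, AGM, DJM, EGJ, GJM

so the chain groups are C_0 ≅ Z^10, C_1 ≅ Z^15, C_2 ≅ Z^5.

∂_1: C_1 → C_0 is given by ∂[p,q] = [q] − [p].
As a 10×15 matrix over Z this has rank 9, with invariant factors (1,1,1,1,1,1,1,1,1).

The boundary map ∂_2: C_2 → C_1 sends each 2-simplex [p,q,r] to [q,r] − [p,r] + [p,q]. For instance
  ∂GJM = JM − GM + GJ,
  ∂EGJ = GJ − EJ + EG.
The resulting 15×5 matrix has rank 5, and its Smith normal form has invariant factors (1,1,1,1,1).

Computing H_k = (kernel of ∂_k) / (image of ∂_{k+1}):

  H_0: rank C_0 − rank ∂_1 = 10 − 9 = 1, and the invariant factors of ∂_1 are all 1, so H_0 = Z.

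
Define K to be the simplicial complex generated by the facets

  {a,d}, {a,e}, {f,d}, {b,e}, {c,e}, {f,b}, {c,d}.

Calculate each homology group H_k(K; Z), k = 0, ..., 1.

H_0 ≅ Z,  H_1 ≅ Z^2.

We work with the vertex ordering a < b < c < d < e < f. The simplices of K, each written with vertices in increasing order, are:

  0-simplices (6): a, b, c, d, e, f
  1-simplices (7): ad, ae, be, bf, cd, ce, df

giving chain groups C_0 ≅ Z^6, C_1 ≅ Z^7.

∂_1: C_1 → C_0 sends each edge [p,q] (with p < q) to q − p. For instance
  ∂df = f − d.
The 6×7 boundary matrix has rank 5 and Smith normal form diag(1,1,1,1,1).

From H_k ≅ ker(∂_k) / im(∂_{k+1}) we obtain:

  H_0: rank C_0 − rank ∂_1 = 6 − 5 = 1, and the invariant factors of ∂_1 are all 1, so H_0 = Z.
  H_1: rank ker ∂_1 − rank ∂_2 = (7 − 5) − 0 = 2, and there is no ∂_2, so H_1 = Z^2.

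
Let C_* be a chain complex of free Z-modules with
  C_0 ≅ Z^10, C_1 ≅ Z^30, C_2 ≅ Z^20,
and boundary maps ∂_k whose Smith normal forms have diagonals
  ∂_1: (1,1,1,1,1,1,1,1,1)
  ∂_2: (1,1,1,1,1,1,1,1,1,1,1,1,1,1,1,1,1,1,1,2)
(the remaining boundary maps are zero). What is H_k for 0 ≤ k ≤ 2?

H_0: b_0 = 10 − 0 − 9 = 1; torsion from ∂_1 factors > 1: none. So H_0 ≅ Z.
H_1: b_1 = 30 − 9 − 20 = 1; torsion from ∂_2 factors > 1: [2]. So H_1 ≅ Z ⊕ Z_2.
H_2: b_2 = 20 − 20 − 0 = 0; torsion from ∂_3 factors > 1: none. So H_2 ≅ 0.

H_0 ≅ Z,  H_1 ≅ Z ⊕ Z_2,  H_2 = 0.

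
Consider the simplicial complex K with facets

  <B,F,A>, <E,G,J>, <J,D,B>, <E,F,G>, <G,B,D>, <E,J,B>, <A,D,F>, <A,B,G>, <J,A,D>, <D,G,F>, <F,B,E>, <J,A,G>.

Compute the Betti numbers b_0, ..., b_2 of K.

b_0 = 1, b_1 = 0, b_2 = 0.

Fix the vertex order A < B < D < E < F < G < J and write every simplex with vertices in increasing order. Then dim K = 2 and the simplices of K are:

  0-simplices (7): A, B, D, E, F, G, J
  1-simplices (18): AB, AD, AF, AG, AJ, BD, BE, BF, BG, BJ, DF, DG, DJ, EF, EG, EJ, FG, GJ
  2-simplices (12): ABF, ABG, ADF, ADJ, AGJ, BDG, BDJ, BEF, BEJ, DFG, EFG, EGJ

so the chain groups are C_0 ≅ Z^7, C_1 ≅ Z^18, C_2 ≅ Z^12.

Boundary ∂_1: C_1 → C_0 is given by ∂[p,q] = [q] − [p].
As a 7×18 matrix over Z this has rank 6, with invariant factors (1,1,1,1,1,1).

The boundary map ∂_2: C_2 → C_1 maps a triangle to the signed sum of its edges. For instance
  ∂ABF = BF − AF + AB,
  ∂BEJ = EJ − BJ + BE.
This gives a 18×12 integer matrix of rank 12; reducing to Smith normal form yields diagonal entries (1,1,1,1,1,1,1,1,1,1,1,2).

Now H_k = ker ∂_k / im ∂_{k+1}, so:

  H_0: rank C_0 − rank ∂_1 = 7 − 6 = 1, and the invariant factors of ∂_1 are all 1, so H_0 = Z.
  H_1: rank ker ∂_1 − rank ∂_2 = (18 − 6) − 12 = 0, and ∂_2 has invariant factor 2 > 1, so H_1 = Z/2Z.
  H_2: rank ker ∂_2 − rank ∂_3 = (12 − 12) − 0 = 0, and there is no ∂_3, so H_2 = 0.

(K is a triangulation of the real projective plane RP^2.)

Hence the Betti numbers are b_0 = 1, b_1 = 0, b_2 = 0.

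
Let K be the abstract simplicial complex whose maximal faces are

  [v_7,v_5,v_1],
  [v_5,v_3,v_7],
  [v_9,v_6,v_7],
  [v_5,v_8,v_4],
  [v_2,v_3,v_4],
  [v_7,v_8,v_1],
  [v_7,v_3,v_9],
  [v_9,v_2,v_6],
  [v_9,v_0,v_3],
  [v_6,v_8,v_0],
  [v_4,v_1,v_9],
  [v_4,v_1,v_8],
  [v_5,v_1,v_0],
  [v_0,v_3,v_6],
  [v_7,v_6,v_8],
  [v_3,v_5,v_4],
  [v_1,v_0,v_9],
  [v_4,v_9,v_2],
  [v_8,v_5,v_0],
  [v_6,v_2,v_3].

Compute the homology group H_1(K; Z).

K has 10 vertices, 30 edges, 20 triangles.
rank ∂_1 = 9, rank ∂_2 = 20 ⇒ b_1 = 30 − 9 − 20 = 1; ∂_2 has invariant factor(s) [2] giving torsion. So H_1 ≅ Z ⊕ Z/2Z.

H_1 = Z ⊕ Z/2Z.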